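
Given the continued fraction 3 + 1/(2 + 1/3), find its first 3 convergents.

Using the convergent recurrence p_i = a_i*p_{i-1} + p_{i-2}, q_i = a_i*q_{i-1} + q_{i-2} with p_{-2}=0, p_{-1}=1, q_{-2}=1, q_{-1}=0:
  i=0: a_0=3, p_0 = 3*1 + 0 = 3, q_0 = 3*0 + 1 = 1.
  i=1: a_1=2, p_1 = 2*3 + 1 = 7, q_1 = 2*1 + 0 = 2.
  i=2: a_2=3, p_2 = 3*7 + 3 = 24, q_2 = 3*2 + 1 = 7.

3/1, 7/2, 24/7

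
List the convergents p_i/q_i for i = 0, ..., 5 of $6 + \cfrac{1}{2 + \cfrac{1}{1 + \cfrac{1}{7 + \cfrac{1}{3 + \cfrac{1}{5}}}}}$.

Using the convergent recurrence p_i = a_i*p_{i-1} + p_{i-2}, q_i = a_i*q_{i-1} + q_{i-2} with p_{-2}=0, p_{-1}=1, q_{-2}=1, q_{-1}=0:
  i=0: a_0=6, p_0 = 6*1 + 0 = 6, q_0 = 6*0 + 1 = 1.
  i=1: a_1=2, p_1 = 2*6 + 1 = 13, q_1 = 2*1 + 0 = 2.
  i=2: a_2=1, p_2 = 1*13 + 6 = 19, q_2 = 1*2 + 1 = 3.
  i=3: a_3=7, p_3 = 7*19 + 13 = 146, q_3 = 7*3 + 2 = 23.
  i=4: a_4=3, p_4 = 3*146 + 19 = 457, q_4 = 3*23 + 3 = 72.
  i=5: a_5=5, p_5 = 5*457 + 146 = 2431, q_5 = 5*72 + 23 = 383.

6/1, 13/2, 19/3, 146/23, 457/72, 2431/383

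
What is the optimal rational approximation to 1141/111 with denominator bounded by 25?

Expand x = 1141/111 as a continued fraction with the Euclidean algorithm:
  1141 = 10*111 + 31, so a_0 = 10.
  111 = 3*31 + 18, so a_1 = 3.
  31 = 1*18 + 13, so a_2 = 1.
  18 = 1*13 + 5, so a_3 = 1.
  13 = 2*5 + 3, so a_4 = 2.
  5 = 1*3 + 2, so a_5 = 1.
  3 = 1*2 + 1, so a_6 = 1.
  2 = 2*1 + 0, so a_7 = 2.
so x = [10; 3, 1, 1, 2, 1, 1, 2].
Convergents (p_i = a_i*p_{i-1} + p_{i-2}, q_i = a_i*q_{i-1} + q_{i-2} with p_{-2}=0, p_{-1}=1, q_{-2}=1, q_{-1}=0), until the denominator exceeds 25:
  i=0: a_0=10, p_0 = 10*1 + 0 = 10, q_0 = 10*0 + 1 = 1.
  i=1: a_1=3, p_1 = 3*10 + 1 = 31, q_1 = 3*1 + 0 = 3.
  i=2: a_2=1, p_2 = 1*31 + 10 = 41, q_2 = 1*3 + 1 = 4.
  i=3: a_3=1, p_3 = 1*41 + 31 = 72, q_3 = 1*4 + 3 = 7.
  i=4: a_4=2, p_4 = 2*72 + 41 = 185, q_4 = 2*7 + 4 = 18.
  i=5: a_5=1, p_5 = 1*185 + 72 = 257, q_5 = 1*18 + 7 = 25.
  i=6: a_6=1, p_6 = 1*257 + 185 = 442, q_6 = 1*25 + 18 = 43.
q_6 = 43 > 25, so the last convergent with denominator <= 25 is p_5/q_5 = 257/25.
The closest fraction with denominator <= 25 is either p_5/q_5 or the intermediate fraction (k*p_5 + p_4)/(k*q_5 + q_4) with the largest k >= 1 whose denominator stays <= 25; these approach x as k grows, and every other convergent or intermediate fraction in range is farther away.
Largest k: floor((25 - q_4)/q_5) = floor((25 - 18)/25) = 0.
Since k = 0, no intermediate fraction beyond p_5/q_5 has denominator <= 25, so the convergent 257/25 is the closest (its error is |1141*25 - 257*111|/(111*25) = 2/2775).

257/25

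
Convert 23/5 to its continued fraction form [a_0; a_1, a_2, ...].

Run the Euclidean algorithm on 23 and 5; the successive quotients are the partial quotients a_0, a_1, ... (each step inverts the fractional part left over by the previous one):
  23 = 4*5 + 3, so a_0 = 4.
  5 = 1*3 + 2, so a_1 = 1.
  3 = 1*2 + 1, so a_2 = 1.
  2 = 2*1 + 0, so a_3 = 2.
The remainder reaches 0 after 4 divisions, so the expansion has 4 partial quotients, read off in order.

[4; 1, 1, 2]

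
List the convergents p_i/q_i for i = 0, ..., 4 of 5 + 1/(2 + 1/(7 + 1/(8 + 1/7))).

Using the convergent recurrence p_i = a_i*p_{i-1} + p_{i-2}, q_i = a_i*q_{i-1} + q_{i-2} with p_{-2}=0, p_{-1}=1, q_{-2}=1, q_{-1}=0:
  i=0: a_0=5, p_0 = 5*1 + 0 = 5, q_0 = 5*0 + 1 = 1.
  i=1: a_1=2, p_1 = 2*5 + 1 = 11, q_1 = 2*1 + 0 = 2.
  i=2: a_2=7, p_2 = 7*11 + 5 = 82, q_2 = 7*2 + 1 = 15.
  i=3: a_3=8, p_3 = 8*82 + 11 = 667, q_3 = 8*15 + 2 = 122.
  i=4: a_4=7, p_4 = 7*667 + 82 = 4751, q_4 = 7*122 + 15 = 869.

5/1, 11/2, 82/15, 667/122, 4751/869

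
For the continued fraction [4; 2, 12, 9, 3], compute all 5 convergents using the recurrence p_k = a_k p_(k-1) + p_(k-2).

4/1, 9/2, 112/25, 1017/227, 3163/706

Using the convergent recurrence p_i = a_i*p_{i-1} + p_{i-2}, q_i = a_i*q_{i-1} + q_{i-2} with p_{-2}=0, p_{-1}=1, q_{-2}=1, q_{-1}=0:
  i=0: a_0=4, p_0 = 4*1 + 0 = 4, q_0 = 4*0 + 1 = 1.
  i=1: a_1=2, p_1 = 2*4 + 1 = 9, q_1 = 2*1 + 0 = 2.
  i=2: a_2=12, p_2 = 12*9 + 4 = 112, q_2 = 12*2 + 1 = 25.
  i=3: a_3=9, p_3 = 9*112 + 9 = 1017, q_3 = 9*25 + 2 = 227.
  i=4: a_4=3, p_4 = 3*1017 + 112 = 3163, q_4 = 3*227 + 25 = 706.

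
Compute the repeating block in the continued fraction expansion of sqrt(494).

Write x_i = (sqrt(494) + m_i)/d_i with (m_0, d_0) = (0, 1). a_0 = floor(sqrt(494)) = 22, since 22^2 = 484 <= 494 < 529 = 23^2.
Iterate m_{i+1} = d_i*a_i - m_i, d_{i+1} = (494 - m_{i+1}^2)/d_i, a_{i+1} = floor((a_0 + m_{i+1})/d_{i+1}):
  m_1 = 1*22 - 0 = 22, d_1 = (494 - 22^2)/1 = 10/1 = 10, a_1 = floor((22 + 22)/10) = 4.
  m_2 = 10*4 - 22 = 18, d_2 = (494 - 18^2)/10 = 170/10 = 17, a_2 = floor((22 + 18)/17) = 2.
  m_3 = 17*2 - 18 = 16, d_3 = (494 - 16^2)/17 = 238/17 = 14, a_3 = floor((22 + 16)/14) = 2.
  m_4 = 14*2 - 16 = 12, d_4 = (494 - 12^2)/14 = 350/14 = 25, a_4 = floor((22 + 12)/25) = 1.
  m_5 = 25*1 - 12 = 13, d_5 = (494 - 13^2)/25 = 325/25 = 13, a_5 = floor((22 + 13)/13) = 2.
  m_6 = 13*2 - 13 = 13, d_6 = (494 - 13^2)/13 = 325/13 = 25, a_6 = floor((22 + 13)/25) = 1.
  m_7 = 25*1 - 13 = 12, d_7 = (494 - 12^2)/25 = 350/25 = 14, a_7 = floor((22 + 12)/14) = 2.
  m_8 = 14*2 - 12 = 16, d_8 = (494 - 16^2)/14 = 238/14 = 17, a_8 = floor((22 + 16)/17) = 2.
  m_9 = 17*2 - 16 = 18, d_9 = (494 - 18^2)/17 = 170/17 = 10, a_9 = floor((22 + 18)/10) = 4.
  m_10 = 10*4 - 18 = 22, d_10 = (494 - 22^2)/10 = 10/10 = 1, a_10 = floor((22 + 22)/1) = 44.
  m_11 = 1*44 - 22 = 22, d_11 = (494 - 22^2)/1 = 10/1 = 10: (m_11, d_11) = (m_1, d_1) = (22, 10), so from here the quotients repeat a_1, ..., a_10; the period length is 10.
Hence the expansion of sqrt(494) is a_0 = 22 followed by the repeating block 4, 2, 2, 1, 2, 1, 2, 2, 4, 44 (period 10).

[22; (4, 2, 2, 1, 2, 1, 2, 2, 4, 44)]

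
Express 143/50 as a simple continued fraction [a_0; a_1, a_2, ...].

Run the Euclidean algorithm on 143 and 50; the successive quotients are the partial quotients a_0, a_1, ... (each step inverts the fractional part left over by the previous one):
  143 = 2*50 + 43, so a_0 = 2.
  50 = 1*43 + 7, so a_1 = 1.
  43 = 6*7 + 1, so a_2 = 6.
  7 = 7*1 + 0, so a_3 = 7.
The remainder reaches 0 after 4 divisions, so the expansion has 4 partial quotients, read off in order.

[2; 1, 6, 7]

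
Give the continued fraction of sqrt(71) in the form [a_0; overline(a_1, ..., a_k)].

[8; overline(2, 2, 1, 7, 1, 2, 2, 16)]

Write x_i = (sqrt(71) + m_i)/d_i with (m_0, d_0) = (0, 1). a_0 = floor(sqrt(71)) = 8, since 8^2 = 64 <= 71 < 81 = 9^2.
Iterate m_{i+1} = d_i*a_i - m_i, d_{i+1} = (71 - m_{i+1}^2)/d_i, a_{i+1} = floor((a_0 + m_{i+1})/d_{i+1}):
  m_1 = 1*8 - 0 = 8, d_1 = (71 - 8^2)/1 = 7/1 = 7, a_1 = floor((8 + 8)/7) = 2.
  m_2 = 7*2 - 8 = 6, d_2 = (71 - 6^2)/7 = 35/7 = 5, a_2 = floor((8 + 6)/5) = 2.
  m_3 = 5*2 - 6 = 4, d_3 = (71 - 4^2)/5 = 55/5 = 11, a_3 = floor((8 + 4)/11) = 1.
  m_4 = 11*1 - 4 = 7, d_4 = (71 - 7^2)/11 = 22/11 = 2, a_4 = floor((8 + 7)/2) = 7.
  m_5 = 2*7 - 7 = 7, d_5 = (71 - 7^2)/2 = 22/2 = 11, a_5 = floor((8 + 7)/11) = 1.
  m_6 = 11*1 - 7 = 4, d_6 = (71 - 4^2)/11 = 55/11 = 5, a_6 = floor((8 + 4)/5) = 2.
  m_7 = 5*2 - 4 = 6, d_7 = (71 - 6^2)/5 = 35/5 = 7, a_7 = floor((8 + 6)/7) = 2.
  m_8 = 7*2 - 6 = 8, d_8 = (71 - 8^2)/7 = 7/7 = 1, a_8 = floor((8 + 8)/1) = 16.
  m_9 = 1*16 - 8 = 8, d_9 = (71 - 8^2)/1 = 7/1 = 7: (m_9, d_9) = (m_1, d_1) = (8, 7), so from here the quotients repeat a_1, ..., a_8; the period length is 8.
Hence the expansion of sqrt(71) is a_0 = 8 followed by the repeating block 2, 2, 1, 7, 1, 2, 2, 16 (period 8).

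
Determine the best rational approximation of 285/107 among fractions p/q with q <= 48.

8/3

Expand x = 285/107 as a continued fraction with the Euclidean algorithm:
  285 = 2*107 + 71, so a_0 = 2.
  107 = 1*71 + 36, so a_1 = 1.
  71 = 1*36 + 35, so a_2 = 1.
  36 = 1*35 + 1, so a_3 = 1.
  35 = 35*1 + 0, so a_4 = 35.
so x = [2; 1, 1, 1, 35].
Convergents (p_i = a_i*p_{i-1} + p_{i-2}, q_i = a_i*q_{i-1} + q_{i-2} with p_{-2}=0, p_{-1}=1, q_{-2}=1, q_{-1}=0), until the denominator exceeds 48:
  i=0: a_0=2, p_0 = 2*1 + 0 = 2, q_0 = 2*0 + 1 = 1.
  i=1: a_1=1, p_1 = 1*2 + 1 = 3, q_1 = 1*1 + 0 = 1.
  i=2: a_2=1, p_2 = 1*3 + 2 = 5, q_2 = 1*1 + 1 = 2.
  i=3: a_3=1, p_3 = 1*5 + 3 = 8, q_3 = 1*2 + 1 = 3.
  i=4: a_4=35, p_4 = 35*8 + 5 = 285, q_4 = 35*3 + 2 = 107.
q_4 = 107 > 48, so the last convergent with denominator <= 48 is p_3/q_3 = 8/3.
The closest fraction with denominator <= 48 is either p_3/q_3 or the intermediate fraction (k*p_3 + p_2)/(k*q_3 + q_2) with the largest k >= 1 whose denominator stays <= 48; these approach x as k grows, and every other convergent or intermediate fraction in range is farther away.
Largest k: floor((48 - q_2)/q_3) = floor((48 - 2)/3) = 15.
That gives (15*8 + 5)/(15*3 + 2) = 125/47.
Compare the errors: |x - 8/3| = |285*3 - 8*107|/(107*3) = 1/321, and |x - 125/47| = |285*47 - 125*107|/(107*47) = 20/5029.
Cross-multiplying, 1*5029 = 5029 < 6420 = 20*321, so 1/321 is smaller: the convergent 8/3 is closer to x than 125/47.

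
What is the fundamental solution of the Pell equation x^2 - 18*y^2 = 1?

First expand sqrt(18) as a continued fraction. With x_i = (sqrt(18) + m_i)/d_i and (m_0, d_0) = (0, 1): a_0 = floor(sqrt(18)) = 4, since 4^2 = 16 <= 18 < 25 = 5^2.
Iterate m_{i+1} = d_i*a_i - m_i, d_{i+1} = (18 - m_{i+1}^2)/d_i, a_{i+1} = floor((a_0 + m_{i+1})/d_{i+1}):
  m_1 = 1*4 - 0 = 4, d_1 = (18 - 4^2)/1 = 2/1 = 2, a_1 = floor((4 + 4)/2) = 4.
  m_2 = 2*4 - 4 = 4, d_2 = (18 - 4^2)/2 = 2/2 = 1, a_2 = floor((4 + 4)/1) = 8.
  m_3 = 1*8 - 4 = 4, d_3 = (18 - 4^2)/1 = 2/1 = 2: (m_3, d_3) = (m_1, d_1) = (4, 2), so from here the quotients repeat a_1, a_2; the period length is 2.
So sqrt(18) = [4; (4, 8)] with period length k = 2.
k is even, so the fundamental solution of x^2 - 18y^2 = 1 is (p_{k-1}, q_{k-1}) = (p_1, q_1); compute convergents through index 1.
Convergents (p_i = a_i*p_{i-1} + p_{i-2}, q_i = a_i*q_{i-1} + q_{i-2} with p_{-2}=0, p_{-1}=1, q_{-2}=1, q_{-1}=0):
  i=0: a_0=4, p_0 = 4*1 + 0 = 4, q_0 = 4*0 + 1 = 1.
  i=1: a_1=4, p_1 = 4*4 + 1 = 17, q_1 = 4*1 + 0 = 4.
Check: 17^2 - 18*4^2 = 289 - 288 = 1, so (x, y) = (17, 4) solves the equation, and by the theorem it is the least positive solution.

(x, y) = (17, 4)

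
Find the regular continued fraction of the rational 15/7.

[2; 7]

Run the Euclidean algorithm on 15 and 7; the successive quotients are the partial quotients a_0, a_1, ... (each step inverts the fractional part left over by the previous one):
  15 = 2*7 + 1, so a_0 = 2.
  7 = 7*1 + 0, so a_1 = 7.
The remainder reaches 0 after 2 divisions, so the expansion has 2 partial quotients, read off in order.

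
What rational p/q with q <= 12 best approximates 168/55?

Expand x = 168/55 as a continued fraction with the Euclidean algorithm:
  168 = 3*55 + 3, so a_0 = 3.
  55 = 18*3 + 1, so a_1 = 18.
  3 = 3*1 + 0, so a_2 = 3.
so x = [3; 18, 3].
Convergents (p_i = a_i*p_{i-1} + p_{i-2}, q_i = a_i*q_{i-1} + q_{i-2} with p_{-2}=0, p_{-1}=1, q_{-2}=1, q_{-1}=0), until the denominator exceeds 12:
  i=0: a_0=3, p_0 = 3*1 + 0 = 3, q_0 = 3*0 + 1 = 1.
  i=1: a_1=18, p_1 = 18*3 + 1 = 55, q_1 = 18*1 + 0 = 18.
q_1 = 18 > 12, so the last convergent with denominator <= 12 is p_0/q_0 = 3/1.
The closest fraction with denominator <= 12 is either p_0/q_0 or the intermediate fraction (k*p_0 + p_{-1})/(k*q_0 + q_{-1}) with the largest k >= 1 whose denominator stays <= 12; these approach x as k grows, and every other convergent or intermediate fraction in range is farther away.
Largest k: floor((12 - q_{-1})/q_0) = floor((12 - 0)/1) = 12 (using the seeds p_{-1} = 1, q_{-1} = 0).
That gives (12*3 + 1)/(12*1 + 0) = 37/12.
Compare the errors: |x - 3/1| = |168*1 - 3*55|/(55*1) = 3/55, and |x - 37/12| = |168*12 - 37*55|/(55*12) = 19/660.
Cross-multiplying, 19*55 = 1045 < 1980 = 3*660, so 19/660 is smaller: the intermediate fraction 37/12 is closer to x than 3/1.

37/12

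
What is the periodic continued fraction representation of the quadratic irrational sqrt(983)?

Write x_i = (sqrt(983) + m_i)/d_i with (m_0, d_0) = (0, 1). a_0 = floor(sqrt(983)) = 31, since 31^2 = 961 <= 983 < 1024 = 32^2.
Iterate m_{i+1} = d_i*a_i - m_i, d_{i+1} = (983 - m_{i+1}^2)/d_i, a_{i+1} = floor((a_0 + m_{i+1})/d_{i+1}):
  m_1 = 1*31 - 0 = 31, d_1 = (983 - 31^2)/1 = 22/1 = 22, a_1 = floor((31 + 31)/22) = 2.
  m_2 = 22*2 - 31 = 13, d_2 = (983 - 13^2)/22 = 814/22 = 37, a_2 = floor((31 + 13)/37) = 1.
  m_3 = 37*1 - 13 = 24, d_3 = (983 - 24^2)/37 = 407/37 = 11, a_3 = floor((31 + 24)/11) = 5.
  m_4 = 11*5 - 24 = 31, d_4 = (983 - 31^2)/11 = 22/11 = 2, a_4 = floor((31 + 31)/2) = 31.
  m_5 = 2*31 - 31 = 31, d_5 = (983 - 31^2)/2 = 22/2 = 11, a_5 = floor((31 + 31)/11) = 5.
  m_6 = 11*5 - 31 = 24, d_6 = (983 - 24^2)/11 = 407/11 = 37, a_6 = floor((31 + 24)/37) = 1.
  m_7 = 37*1 - 24 = 13, d_7 = (983 - 13^2)/37 = 814/37 = 22, a_7 = floor((31 + 13)/22) = 2.
  m_8 = 22*2 - 13 = 31, d_8 = (983 - 31^2)/22 = 22/22 = 1, a_8 = floor((31 + 31)/1) = 62.
  m_9 = 1*62 - 31 = 31, d_9 = (983 - 31^2)/1 = 22/1 = 22: (m_9, d_9) = (m_1, d_1) = (31, 22), so from here the quotients repeat a_1, ..., a_8; the period length is 8.
Hence the expansion of sqrt(983) is a_0 = 31 followed by the repeating block 2, 1, 5, 31, 5, 1, 2, 62 (period 8).

[31; (2, 1, 5, 31, 5, 1, 2, 62)]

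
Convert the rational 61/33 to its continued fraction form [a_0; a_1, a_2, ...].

Run the Euclidean algorithm on 61 and 33; the successive quotients are the partial quotients a_0, a_1, ... (each step inverts the fractional part left over by the previous one):
  61 = 1*33 + 28, so a_0 = 1.
  33 = 1*28 + 5, so a_1 = 1.
  28 = 5*5 + 3, so a_2 = 5.
  5 = 1*3 + 2, so a_3 = 1.
  3 = 1*2 + 1, so a_4 = 1.
  2 = 2*1 + 0, so a_5 = 2.
The remainder reaches 0 after 6 divisions, so the expansion has 6 partial quotients, read off in order.

[1; 1, 5, 1, 1, 2]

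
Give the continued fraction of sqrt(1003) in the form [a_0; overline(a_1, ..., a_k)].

Write x_i = (sqrt(1003) + m_i)/d_i with (m_0, d_0) = (0, 1). a_0 = floor(sqrt(1003)) = 31, since 31^2 = 961 <= 1003 < 1024 = 32^2.
Iterate m_{i+1} = d_i*a_i - m_i, d_{i+1} = (1003 - m_{i+1}^2)/d_i, a_{i+1} = floor((a_0 + m_{i+1})/d_{i+1}):
  m_1 = 1*31 - 0 = 31, d_1 = (1003 - 31^2)/1 = 42/1 = 42, a_1 = floor((31 + 31)/42) = 1.
  m_2 = 42*1 - 31 = 11, d_2 = (1003 - 11^2)/42 = 882/42 = 21, a_2 = floor((31 + 11)/21) = 2.
  m_3 = 21*2 - 11 = 31, d_3 = (1003 - 31^2)/21 = 42/21 = 2, a_3 = floor((31 + 31)/2) = 31.
  m_4 = 2*31 - 31 = 31, d_4 = (1003 - 31^2)/2 = 42/2 = 21, a_4 = floor((31 + 31)/21) = 2.
  m_5 = 21*2 - 31 = 11, d_5 = (1003 - 11^2)/21 = 882/21 = 42, a_5 = floor((31 + 11)/42) = 1.
  m_6 = 42*1 - 11 = 31, d_6 = (1003 - 31^2)/42 = 42/42 = 1, a_6 = floor((31 + 31)/1) = 62.
  m_7 = 1*62 - 31 = 31, d_7 = (1003 - 31^2)/1 = 42/1 = 42: (m_7, d_7) = (m_1, d_1) = (31, 42), so from here the quotients repeat a_1, ..., a_6; the period length is 6.
Hence the expansion of sqrt(1003) is a_0 = 31 followed by the repeating block 1, 2, 31, 2, 1, 62 (period 6).

[31; overline(1, 2, 31, 2, 1, 62)]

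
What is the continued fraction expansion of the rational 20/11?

Run the Euclidean algorithm on 20 and 11; the successive quotients are the partial quotients a_0, a_1, ... (each step inverts the fractional part left over by the previous one):
  20 = 1*11 + 9, so a_0 = 1.
  11 = 1*9 + 2, so a_1 = 1.
  9 = 4*2 + 1, so a_2 = 4.
  2 = 2*1 + 0, so a_3 = 2.
The remainder reaches 0 after 4 divisions, so the expansion has 4 partial quotients, read off in order.

[1; 1, 4, 2]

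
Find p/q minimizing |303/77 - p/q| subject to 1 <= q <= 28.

Expand x = 303/77 as a continued fraction with the Euclidean algorithm:
  303 = 3*77 + 72, so a_0 = 3.
  77 = 1*72 + 5, so a_1 = 1.
  72 = 14*5 + 2, so a_2 = 14.
  5 = 2*2 + 1, so a_3 = 2.
  2 = 2*1 + 0, so a_4 = 2.
so x = [3; 1, 14, 2, 2].
Convergents (p_i = a_i*p_{i-1} + p_{i-2}, q_i = a_i*q_{i-1} + q_{i-2} with p_{-2}=0, p_{-1}=1, q_{-2}=1, q_{-1}=0), until the denominator exceeds 28:
  i=0: a_0=3, p_0 = 3*1 + 0 = 3, q_0 = 3*0 + 1 = 1.
  i=1: a_1=1, p_1 = 1*3 + 1 = 4, q_1 = 1*1 + 0 = 1.
  i=2: a_2=14, p_2 = 14*4 + 3 = 59, q_2 = 14*1 + 1 = 15.
  i=3: a_3=2, p_3 = 2*59 + 4 = 122, q_3 = 2*15 + 1 = 31.
q_3 = 31 > 28, so the last convergent with denominator <= 28 is p_2/q_2 = 59/15.
The closest fraction with denominator <= 28 is either p_2/q_2 or the intermediate fraction (k*p_2 + p_1)/(k*q_2 + q_1) with the largest k >= 1 whose denominator stays <= 28; these approach x as k grows, and every other convergent or intermediate fraction in range is farther away.
Largest k: floor((28 - q_1)/q_2) = floor((28 - 1)/15) = 1.
That gives (1*59 + 4)/(1*15 + 1) = 63/16.
Compare the errors: |x - 59/15| = |303*15 - 59*77|/(77*15) = 2/1155, and |x - 63/16| = |303*16 - 63*77|/(77*16) = 3/1232.
Cross-multiplying, 2*1232 = 2464 < 3465 = 3*1155, so 2/1155 is smaller: the convergent 59/15 is closer to x than 63/16.

59/15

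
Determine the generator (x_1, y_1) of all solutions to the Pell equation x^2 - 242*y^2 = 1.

(x, y) = (19601, 1260)

First expand sqrt(242) as a continued fraction. With x_i = (sqrt(242) + m_i)/d_i and (m_0, d_0) = (0, 1): a_0 = floor(sqrt(242)) = 15, since 15^2 = 225 <= 242 < 256 = 16^2.
Iterate m_{i+1} = d_i*a_i - m_i, d_{i+1} = (242 - m_{i+1}^2)/d_i, a_{i+1} = floor((a_0 + m_{i+1})/d_{i+1}):
  m_1 = 1*15 - 0 = 15, d_1 = (242 - 15^2)/1 = 17/1 = 17, a_1 = floor((15 + 15)/17) = 1.
  m_2 = 17*1 - 15 = 2, d_2 = (242 - 2^2)/17 = 238/17 = 14, a_2 = floor((15 + 2)/14) = 1.
  m_3 = 14*1 - 2 = 12, d_3 = (242 - 12^2)/14 = 98/14 = 7, a_3 = floor((15 + 12)/7) = 3.
  m_4 = 7*3 - 12 = 9, d_4 = (242 - 9^2)/7 = 161/7 = 23, a_4 = floor((15 + 9)/23) = 1.
  m_5 = 23*1 - 9 = 14, d_5 = (242 - 14^2)/23 = 46/23 = 2, a_5 = floor((15 + 14)/2) = 14.
  m_6 = 2*14 - 14 = 14, d_6 = (242 - 14^2)/2 = 46/2 = 23, a_6 = floor((15 + 14)/23) = 1.
  m_7 = 23*1 - 14 = 9, d_7 = (242 - 9^2)/23 = 161/23 = 7, a_7 = floor((15 + 9)/7) = 3.
  m_8 = 7*3 - 9 = 12, d_8 = (242 - 12^2)/7 = 98/7 = 14, a_8 = floor((15 + 12)/14) = 1.
  m_9 = 14*1 - 12 = 2, d_9 = (242 - 2^2)/14 = 238/14 = 17, a_9 = floor((15 + 2)/17) = 1.
  m_10 = 17*1 - 2 = 15, d_10 = (242 - 15^2)/17 = 17/17 = 1, a_10 = floor((15 + 15)/1) = 30.
  m_11 = 1*30 - 15 = 15, d_11 = (242 - 15^2)/1 = 17/1 = 17: (m_11, d_11) = (m_1, d_1) = (15, 17), so from here the quotients repeat a_1, ..., a_10; the period length is 10.
So sqrt(242) = [15; (1, 1, 3, 1, 14, 1, 3, 1, 1, 30)] with period length k = 10.
k is even, so the fundamental solution of x^2 - 242y^2 = 1 is (p_{k-1}, q_{k-1}) = (p_9, q_9); compute convergents through index 9.
Convergents (p_i = a_i*p_{i-1} + p_{i-2}, q_i = a_i*q_{i-1} + q_{i-2} with p_{-2}=0, p_{-1}=1, q_{-2}=1, q_{-1}=0):
  i=0: a_0=15, p_0 = 15*1 + 0 = 15, q_0 = 15*0 + 1 = 1.
  i=1: a_1=1, p_1 = 1*15 + 1 = 16, q_1 = 1*1 + 0 = 1.
  i=2: a_2=1, p_2 = 1*16 + 15 = 31, q_2 = 1*1 + 1 = 2.
  i=3: a_3=3, p_3 = 3*31 + 16 = 109, q_3 = 3*2 + 1 = 7.
  i=4: a_4=1, p_4 = 1*109 + 31 = 140, q_4 = 1*7 + 2 = 9.
  i=5: a_5=14, p_5 = 14*140 + 109 = 2069, q_5 = 14*9 + 7 = 133.
  i=6: a_6=1, p_6 = 1*2069 + 140 = 2209, q_6 = 1*133 + 9 = 142.
  i=7: a_7=3, p_7 = 3*2209 + 2069 = 8696, q_7 = 3*142 + 133 = 559.
  i=8: a_8=1, p_8 = 1*8696 + 2209 = 10905, q_8 = 1*559 + 142 = 701.
  i=9: a_9=1, p_9 = 1*10905 + 8696 = 19601, q_9 = 1*701 + 559 = 1260.
Check: 19601^2 - 242*1260^2 = 384199201 - 384199200 = 1, so (x, y) = (19601, 1260) solves the equation, and by the theorem it is the least positive solution.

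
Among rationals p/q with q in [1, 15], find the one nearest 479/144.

10/3

Expand x = 479/144 as a continued fraction with the Euclidean algorithm:
  479 = 3*144 + 47, so a_0 = 3.
  144 = 3*47 + 3, so a_1 = 3.
  47 = 15*3 + 2, so a_2 = 15.
  3 = 1*2 + 1, so a_3 = 1.
  2 = 2*1 + 0, so a_4 = 2.
so x = [3; 3, 15, 1, 2].
Convergents (p_i = a_i*p_{i-1} + p_{i-2}, q_i = a_i*q_{i-1} + q_{i-2} with p_{-2}=0, p_{-1}=1, q_{-2}=1, q_{-1}=0), until the denominator exceeds 15:
  i=0: a_0=3, p_0 = 3*1 + 0 = 3, q_0 = 3*0 + 1 = 1.
  i=1: a_1=3, p_1 = 3*3 + 1 = 10, q_1 = 3*1 + 0 = 3.
  i=2: a_2=15, p_2 = 15*10 + 3 = 153, q_2 = 15*3 + 1 = 46.
q_2 = 46 > 15, so the last convergent with denominator <= 15 is p_1/q_1 = 10/3.
The closest fraction with denominator <= 15 is either p_1/q_1 or the intermediate fraction (k*p_1 + p_0)/(k*q_1 + q_0) with the largest k >= 1 whose denominator stays <= 15; these approach x as k grows, and every other convergent or intermediate fraction in range is farther away.
Largest k: floor((15 - q_0)/q_1) = floor((15 - 1)/3) = 4.
That gives (4*10 + 3)/(4*3 + 1) = 43/13.
Compare the errors: |x - 10/3| = |479*3 - 10*144|/(144*3) = 3/432, and |x - 43/13| = |479*13 - 43*144|/(144*13) = 35/1872.
Cross-multiplying, 3*1872 = 5616 < 15120 = 35*432, so 3/432 is smaller: the convergent 10/3 is closer to x than 43/13.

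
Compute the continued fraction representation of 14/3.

[4; 1, 2]

Run the Euclidean algorithm on 14 and 3; the successive quotients are the partial quotients a_0, a_1, ... (each step inverts the fractional part left over by the previous one):
  14 = 4*3 + 2, so a_0 = 4.
  3 = 1*2 + 1, so a_1 = 1.
  2 = 2*1 + 0, so a_2 = 2.
The remainder reaches 0 after 3 divisions, so the expansion has 3 partial quotients, read off in order.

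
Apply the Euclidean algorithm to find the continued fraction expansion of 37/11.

[3; 2, 1, 3]

Run the Euclidean algorithm on 37 and 11; the successive quotients are the partial quotients a_0, a_1, ... (each step inverts the fractional part left over by the previous one):
  37 = 3*11 + 4, so a_0 = 3.
  11 = 2*4 + 3, so a_1 = 2.
  4 = 1*3 + 1, so a_2 = 1.
  3 = 3*1 + 0, so a_3 = 3.
The remainder reaches 0 after 4 divisions, so the expansion has 4 partial quotients, read off in order.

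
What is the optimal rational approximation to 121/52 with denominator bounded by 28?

65/28

Expand x = 121/52 as a continued fraction with the Euclidean algorithm:
  121 = 2*52 + 17, so a_0 = 2.
  52 = 3*17 + 1, so a_1 = 3.
  17 = 17*1 + 0, so a_2 = 17.
so x = [2; 3, 17].
Convergents (p_i = a_i*p_{i-1} + p_{i-2}, q_i = a_i*q_{i-1} + q_{i-2} with p_{-2}=0, p_{-1}=1, q_{-2}=1, q_{-1}=0), until the denominator exceeds 28:
  i=0: a_0=2, p_0 = 2*1 + 0 = 2, q_0 = 2*0 + 1 = 1.
  i=1: a_1=3, p_1 = 3*2 + 1 = 7, q_1 = 3*1 + 0 = 3.
  i=2: a_2=17, p_2 = 17*7 + 2 = 121, q_2 = 17*3 + 1 = 52.
q_2 = 52 > 28, so the last convergent with denominator <= 28 is p_1/q_1 = 7/3.
The closest fraction with denominator <= 28 is either p_1/q_1 or the intermediate fraction (k*p_1 + p_0)/(k*q_1 + q_0) with the largest k >= 1 whose denominator stays <= 28; these approach x as k grows, and every other convergent or intermediate fraction in range is farther away.
Largest k: floor((28 - q_0)/q_1) = floor((28 - 1)/3) = 9.
That gives (9*7 + 2)/(9*3 + 1) = 65/28.
Compare the errors: |x - 7/3| = |121*3 - 7*52|/(52*3) = 1/156, and |x - 65/28| = |121*28 - 65*52|/(52*28) = 8/1456.
Cross-multiplying, 8*156 = 1248 < 1456 = 1*1456, so 8/1456 is smaller: the intermediate fraction 65/28 is closer to x than 7/3.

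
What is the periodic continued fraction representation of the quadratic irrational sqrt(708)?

[26; (1, 1, 1, 1, 4, 4, 4, 1, 1, 1, 1, 52)]

Write x_i = (sqrt(708) + m_i)/d_i with (m_0, d_0) = (0, 1). a_0 = floor(sqrt(708)) = 26, since 26^2 = 676 <= 708 < 729 = 27^2.
Iterate m_{i+1} = d_i*a_i - m_i, d_{i+1} = (708 - m_{i+1}^2)/d_i, a_{i+1} = floor((a_0 + m_{i+1})/d_{i+1}):
  m_1 = 1*26 - 0 = 26, d_1 = (708 - 26^2)/1 = 32/1 = 32, a_1 = floor((26 + 26)/32) = 1.
  m_2 = 32*1 - 26 = 6, d_2 = (708 - 6^2)/32 = 672/32 = 21, a_2 = floor((26 + 6)/21) = 1.
  m_3 = 21*1 - 6 = 15, d_3 = (708 - 15^2)/21 = 483/21 = 23, a_3 = floor((26 + 15)/23) = 1.
  m_4 = 23*1 - 15 = 8, d_4 = (708 - 8^2)/23 = 644/23 = 28, a_4 = floor((26 + 8)/28) = 1.
  m_5 = 28*1 - 8 = 20, d_5 = (708 - 20^2)/28 = 308/28 = 11, a_5 = floor((26 + 20)/11) = 4.
  m_6 = 11*4 - 20 = 24, d_6 = (708 - 24^2)/11 = 132/11 = 12, a_6 = floor((26 + 24)/12) = 4.
  m_7 = 12*4 - 24 = 24, d_7 = (708 - 24^2)/12 = 132/12 = 11, a_7 = floor((26 + 24)/11) = 4.
  m_8 = 11*4 - 24 = 20, d_8 = (708 - 20^2)/11 = 308/11 = 28, a_8 = floor((26 + 20)/28) = 1.
  m_9 = 28*1 - 20 = 8, d_9 = (708 - 8^2)/28 = 644/28 = 23, a_9 = floor((26 + 8)/23) = 1.
  m_10 = 23*1 - 8 = 15, d_10 = (708 - 15^2)/23 = 483/23 = 21, a_10 = floor((26 + 15)/21) = 1.
  m_11 = 21*1 - 15 = 6, d_11 = (708 - 6^2)/21 = 672/21 = 32, a_11 = floor((26 + 6)/32) = 1.
  m_12 = 32*1 - 6 = 26, d_12 = (708 - 26^2)/32 = 32/32 = 1, a_12 = floor((26 + 26)/1) = 52.
  m_13 = 1*52 - 26 = 26, d_13 = (708 - 26^2)/1 = 32/1 = 32: (m_13, d_13) = (m_1, d_1) = (26, 32), so from here the quotients repeat a_1, ..., a_12; the period length is 12.
Hence the expansion of sqrt(708) is a_0 = 26 followed by the repeating block 1, 1, 1, 1, 4, 4, 4, 1, 1, 1, 1, 52 (period 12).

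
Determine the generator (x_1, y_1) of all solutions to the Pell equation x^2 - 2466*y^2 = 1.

First expand sqrt(2466) as a continued fraction. With x_i = (sqrt(2466) + m_i)/d_i and (m_0, d_0) = (0, 1): a_0 = floor(sqrt(2466)) = 49, since 49^2 = 2401 <= 2466 < 2500 = 50^2.
Iterate m_{i+1} = d_i*a_i - m_i, d_{i+1} = (2466 - m_{i+1}^2)/d_i, a_{i+1} = floor((a_0 + m_{i+1})/d_{i+1}):
  m_1 = 1*49 - 0 = 49, d_1 = (2466 - 49^2)/1 = 65/1 = 65, a_1 = floor((49 + 49)/65) = 1.
  m_2 = 65*1 - 49 = 16, d_2 = (2466 - 16^2)/65 = 2210/65 = 34, a_2 = floor((49 + 16)/34) = 1.
  m_3 = 34*1 - 16 = 18, d_3 = (2466 - 18^2)/34 = 2142/34 = 63, a_3 = floor((49 + 18)/63) = 1.
  m_4 = 63*1 - 18 = 45, d_4 = (2466 - 45^2)/63 = 441/63 = 7, a_4 = floor((49 + 45)/7) = 13.
  m_5 = 7*13 - 45 = 46, d_5 = (2466 - 46^2)/7 = 350/7 = 50, a_5 = floor((49 + 46)/50) = 1.
  m_6 = 50*1 - 46 = 4, d_6 = (2466 - 4^2)/50 = 2450/50 = 49, a_6 = floor((49 + 4)/49) = 1.
  m_7 = 49*1 - 4 = 45, d_7 = (2466 - 45^2)/49 = 441/49 = 9, a_7 = floor((49 + 45)/9) = 10.
  m_8 = 9*10 - 45 = 45, d_8 = (2466 - 45^2)/9 = 441/9 = 49, a_8 = floor((49 + 45)/49) = 1.
  m_9 = 49*1 - 45 = 4, d_9 = (2466 - 4^2)/49 = 2450/49 = 50, a_9 = floor((49 + 4)/50) = 1.
  m_10 = 50*1 - 4 = 46, d_10 = (2466 - 46^2)/50 = 350/50 = 7, a_10 = floor((49 + 46)/7) = 13.
  m_11 = 7*13 - 46 = 45, d_11 = (2466 - 45^2)/7 = 441/7 = 63, a_11 = floor((49 + 45)/63) = 1.
  m_12 = 63*1 - 45 = 18, d_12 = (2466 - 18^2)/63 = 2142/63 = 34, a_12 = floor((49 + 18)/34) = 1.
  m_13 = 34*1 - 18 = 16, d_13 = (2466 - 16^2)/34 = 2210/34 = 65, a_13 = floor((49 + 16)/65) = 1.
  m_14 = 65*1 - 16 = 49, d_14 = (2466 - 49^2)/65 = 65/65 = 1, a_14 = floor((49 + 49)/1) = 98.
  m_15 = 1*98 - 49 = 49, d_15 = (2466 - 49^2)/1 = 65/1 = 65: (m_15, d_15) = (m_1, d_1) = (49, 65), so from here the quotients repeat a_1, ..., a_14; the period length is 14.
So sqrt(2466) = [49; (1, 1, 1, 13, 1, 1, 10, 1, 1, 13, 1, 1, 1, 98)] with period length k = 14.
k is even, so the fundamental solution of x^2 - 2466y^2 = 1 is (p_{k-1}, q_{k-1}) = (p_13, q_13); compute convergents through index 13.
Convergents (p_i = a_i*p_{i-1} + p_{i-2}, q_i = a_i*q_{i-1} + q_{i-2} with p_{-2}=0, p_{-1}=1, q_{-2}=1, q_{-1}=0):
  i=0: a_0=49, p_0 = 49*1 + 0 = 49, q_0 = 49*0 + 1 = 1.
  i=1: a_1=1, p_1 = 1*49 + 1 = 50, q_1 = 1*1 + 0 = 1.
  i=2: a_2=1, p_2 = 1*50 + 49 = 99, q_2 = 1*1 + 1 = 2.
  i=3: a_3=1, p_3 = 1*99 + 50 = 149, q_3 = 1*2 + 1 = 3.
  i=4: a_4=13, p_4 = 13*149 + 99 = 2036, q_4 = 13*3 + 2 = 41.
  i=5: a_5=1, p_5 = 1*2036 + 149 = 2185, q_5 = 1*41 + 3 = 44.
  i=6: a_6=1, p_6 = 1*2185 + 2036 = 4221, q_6 = 1*44 + 41 = 85.
  i=7: a_7=10, p_7 = 10*4221 + 2185 = 44395, q_7 = 10*85 + 44 = 894.
  i=8: a_8=1, p_8 = 1*44395 + 4221 = 48616, q_8 = 1*894 + 85 = 979.
  i=9: a_9=1, p_9 = 1*48616 + 44395 = 93011, q_9 = 1*979 + 894 = 1873.
  i=10: a_10=13, p_10 = 13*93011 + 48616 = 1257759, q_10 = 13*1873 + 979 = 25328.
  i=11: a_11=1, p_11 = 1*1257759 + 93011 = 1350770, q_11 = 1*25328 + 1873 = 27201.
  i=12: a_12=1, p_12 = 1*1350770 + 1257759 = 2608529, q_12 = 1*27201 + 25328 = 52529.
  i=13: a_13=1, p_13 = 1*2608529 + 1350770 = 3959299, q_13 = 1*52529 + 27201 = 79730.
Check: 3959299^2 - 2466*79730^2 = 15676048571401 - 15676048571400 = 1, so (x, y) = (3959299, 79730) solves the equation, and by the theorem it is the least positive solution.

(x, y) = (3959299, 79730)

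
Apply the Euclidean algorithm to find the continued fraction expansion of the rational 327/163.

[2; 163]

Run the Euclidean algorithm on 327 and 163; the successive quotients are the partial quotients a_0, a_1, ... (each step inverts the fractional part left over by the previous one):
  327 = 2*163 + 1, so a_0 = 2.
  163 = 163*1 + 0, so a_1 = 163.
The remainder reaches 0 after 2 divisions, so the expansion has 2 partial quotients, read off in order.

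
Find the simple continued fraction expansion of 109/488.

Run the Euclidean algorithm on 109 and 488; the successive quotients are the partial quotients a_0, a_1, ... (each step inverts the fractional part left over by the previous one):
  109 = 0*488 + 109, so a_0 = 0.
  488 = 4*109 + 52, so a_1 = 4.
  109 = 2*52 + 5, so a_2 = 2.
  52 = 10*5 + 2, so a_3 = 10.
  5 = 2*2 + 1, so a_4 = 2.
  2 = 2*1 + 0, so a_5 = 2.
The remainder reaches 0 after 6 divisions, so the expansion has 6 partial quotients, read off in order.

[0; 4, 2, 10, 2, 2]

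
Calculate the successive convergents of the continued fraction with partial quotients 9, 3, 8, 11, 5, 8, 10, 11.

Using the convergent recurrence p_i = a_i*p_{i-1} + p_{i-2}, q_i = a_i*q_{i-1} + q_{i-2} with p_{-2}=0, p_{-1}=1, q_{-2}=1, q_{-1}=0:
  i=0: a_0=9, p_0 = 9*1 + 0 = 9, q_0 = 9*0 + 1 = 1.
  i=1: a_1=3, p_1 = 3*9 + 1 = 28, q_1 = 3*1 + 0 = 3.
  i=2: a_2=8, p_2 = 8*28 + 9 = 233, q_2 = 8*3 + 1 = 25.
  i=3: a_3=11, p_3 = 11*233 + 28 = 2591, q_3 = 11*25 + 3 = 278.
  i=4: a_4=5, p_4 = 5*2591 + 233 = 13188, q_4 = 5*278 + 25 = 1415.
  i=5: a_5=8, p_5 = 8*13188 + 2591 = 108095, q_5 = 8*1415 + 278 = 11598.
  i=6: a_6=10, p_6 = 10*108095 + 13188 = 1094138, q_6 = 10*11598 + 1415 = 117395.
  i=7: a_7=11, p_7 = 11*1094138 + 108095 = 12143613, q_7 = 11*117395 + 11598 = 1302943.

9/1, 28/3, 233/25, 2591/278, 13188/1415, 108095/11598, 1094138/117395, 12143613/1302943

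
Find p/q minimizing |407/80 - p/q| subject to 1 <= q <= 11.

56/11

Expand x = 407/80 as a continued fraction with the Euclidean algorithm:
  407 = 5*80 + 7, so a_0 = 5.
  80 = 11*7 + 3, so a_1 = 11.
  7 = 2*3 + 1, so a_2 = 2.
  3 = 3*1 + 0, so a_3 = 3.
so x = [5; 11, 2, 3].
Convergents (p_i = a_i*p_{i-1} + p_{i-2}, q_i = a_i*q_{i-1} + q_{i-2} with p_{-2}=0, p_{-1}=1, q_{-2}=1, q_{-1}=0), until the denominator exceeds 11:
  i=0: a_0=5, p_0 = 5*1 + 0 = 5, q_0 = 5*0 + 1 = 1.
  i=1: a_1=11, p_1 = 11*5 + 1 = 56, q_1 = 11*1 + 0 = 11.
  i=2: a_2=2, p_2 = 2*56 + 5 = 117, q_2 = 2*11 + 1 = 23.
q_2 = 23 > 11, so the last convergent with denominator <= 11 is p_1/q_1 = 56/11.
The closest fraction with denominator <= 11 is either p_1/q_1 or the intermediate fraction (k*p_1 + p_0)/(k*q_1 + q_0) with the largest k >= 1 whose denominator stays <= 11; these approach x as k grows, and every other convergent or intermediate fraction in range is farther away.
Largest k: floor((11 - q_0)/q_1) = floor((11 - 1)/11) = 0.
Since k = 0, no intermediate fraction beyond p_1/q_1 has denominator <= 11, so the convergent 56/11 is the closest (its error is |407*11 - 56*80|/(80*11) = 3/880).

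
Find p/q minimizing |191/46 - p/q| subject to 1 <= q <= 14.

54/13

Expand x = 191/46 as a continued fraction with the Euclidean algorithm:
  191 = 4*46 + 7, so a_0 = 4.
  46 = 6*7 + 4, so a_1 = 6.
  7 = 1*4 + 3, so a_2 = 1.
  4 = 1*3 + 1, so a_3 = 1.
  3 = 3*1 + 0, so a_4 = 3.
so x = [4; 6, 1, 1, 3].
Convergents (p_i = a_i*p_{i-1} + p_{i-2}, q_i = a_i*q_{i-1} + q_{i-2} with p_{-2}=0, p_{-1}=1, q_{-2}=1, q_{-1}=0), until the denominator exceeds 14:
  i=0: a_0=4, p_0 = 4*1 + 0 = 4, q_0 = 4*0 + 1 = 1.
  i=1: a_1=6, p_1 = 6*4 + 1 = 25, q_1 = 6*1 + 0 = 6.
  i=2: a_2=1, p_2 = 1*25 + 4 = 29, q_2 = 1*6 + 1 = 7.
  i=3: a_3=1, p_3 = 1*29 + 25 = 54, q_3 = 1*7 + 6 = 13.
  i=4: a_4=3, p_4 = 3*54 + 29 = 191, q_4 = 3*13 + 7 = 46.
q_4 = 46 > 14, so the last convergent with denominator <= 14 is p_3/q_3 = 54/13.
The closest fraction with denominator <= 14 is either p_3/q_3 or the intermediate fraction (k*p_3 + p_2)/(k*q_3 + q_2) with the largest k >= 1 whose denominator stays <= 14; these approach x as k grows, and every other convergent or intermediate fraction in range is farther away.
Largest k: floor((14 - q_2)/q_3) = floor((14 - 7)/13) = 0.
Since k = 0, no intermediate fraction beyond p_3/q_3 has denominator <= 14, so the convergent 54/13 is the closest (its error is |191*13 - 54*46|/(46*13) = 1/598).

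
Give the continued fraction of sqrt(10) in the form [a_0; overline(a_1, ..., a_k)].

[3; overline(6)]

Write x_i = (sqrt(10) + m_i)/d_i with (m_0, d_0) = (0, 1). a_0 = floor(sqrt(10)) = 3, since 3^2 = 9 <= 10 < 16 = 4^2.
Iterate m_{i+1} = d_i*a_i - m_i, d_{i+1} = (10 - m_{i+1}^2)/d_i, a_{i+1} = floor((a_0 + m_{i+1})/d_{i+1}):
  m_1 = 1*3 - 0 = 3, d_1 = (10 - 3^2)/1 = 1/1 = 1, a_1 = floor((3 + 3)/1) = 6.
  m_2 = 1*6 - 3 = 3, d_2 = (10 - 3^2)/1 = 1/1 = 1: (m_2, d_2) = (m_1, d_1) = (3, 1), so from here the quotient a_1 repeats; the period length is 1.
Hence the expansion of sqrt(10) is a_0 = 3 followed by the repeating block 6 (period 1).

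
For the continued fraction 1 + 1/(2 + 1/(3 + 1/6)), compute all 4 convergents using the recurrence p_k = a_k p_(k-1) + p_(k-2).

1/1, 3/2, 10/7, 63/44

Using the convergent recurrence p_i = a_i*p_{i-1} + p_{i-2}, q_i = a_i*q_{i-1} + q_{i-2} with p_{-2}=0, p_{-1}=1, q_{-2}=1, q_{-1}=0:
  i=0: a_0=1, p_0 = 1*1 + 0 = 1, q_0 = 1*0 + 1 = 1.
  i=1: a_1=2, p_1 = 2*1 + 1 = 3, q_1 = 2*1 + 0 = 2.
  i=2: a_2=3, p_2 = 3*3 + 1 = 10, q_2 = 3*2 + 1 = 7.
  i=3: a_3=6, p_3 = 6*10 + 3 = 63, q_3 = 6*7 + 2 = 44.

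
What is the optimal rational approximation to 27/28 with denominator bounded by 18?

Expand x = 27/28 as a continued fraction with the Euclidean algorithm:
  27 = 0*28 + 27, so a_0 = 0.
  28 = 1*27 + 1, so a_1 = 1.
  27 = 27*1 + 0, so a_2 = 27.
so x = [0; 1, 27].
Convergents (p_i = a_i*p_{i-1} + p_{i-2}, q_i = a_i*q_{i-1} + q_{i-2} with p_{-2}=0, p_{-1}=1, q_{-2}=1, q_{-1}=0), until the denominator exceeds 18:
  i=0: a_0=0, p_0 = 0*1 + 0 = 0, q_0 = 0*0 + 1 = 1.
  i=1: a_1=1, p_1 = 1*0 + 1 = 1, q_1 = 1*1 + 0 = 1.
  i=2: a_2=27, p_2 = 27*1 + 0 = 27, q_2 = 27*1 + 1 = 28.
q_2 = 28 > 18, so the last convergent with denominator <= 18 is p_1/q_1 = 1/1.
The closest fraction with denominator <= 18 is either p_1/q_1 or the intermediate fraction (k*p_1 + p_0)/(k*q_1 + q_0) with the largest k >= 1 whose denominator stays <= 18; these approach x as k grows, and every other convergent or intermediate fraction in range is farther away.
Largest k: floor((18 - q_0)/q_1) = floor((18 - 1)/1) = 17.
That gives (17*1 + 0)/(17*1 + 1) = 17/18.
Compare the errors: |x - 1/1| = |27*1 - 1*28|/(28*1) = 1/28, and |x - 17/18| = |27*18 - 17*28|/(28*18) = 10/504.
Cross-multiplying, 10*28 = 280 < 504 = 1*504, so 10/504 is smaller: the intermediate fraction 17/18 is closer to x than 1/1.

17/18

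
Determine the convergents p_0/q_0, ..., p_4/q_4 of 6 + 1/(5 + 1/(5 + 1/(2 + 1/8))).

6/1, 31/5, 161/26, 353/57, 2985/482

Using the convergent recurrence p_i = a_i*p_{i-1} + p_{i-2}, q_i = a_i*q_{i-1} + q_{i-2} with p_{-2}=0, p_{-1}=1, q_{-2}=1, q_{-1}=0:
  i=0: a_0=6, p_0 = 6*1 + 0 = 6, q_0 = 6*0 + 1 = 1.
  i=1: a_1=5, p_1 = 5*6 + 1 = 31, q_1 = 5*1 + 0 = 5.
  i=2: a_2=5, p_2 = 5*31 + 6 = 161, q_2 = 5*5 + 1 = 26.
  i=3: a_3=2, p_3 = 2*161 + 31 = 353, q_3 = 2*26 + 5 = 57.
  i=4: a_4=8, p_4 = 8*353 + 161 = 2985, q_4 = 8*57 + 26 = 482.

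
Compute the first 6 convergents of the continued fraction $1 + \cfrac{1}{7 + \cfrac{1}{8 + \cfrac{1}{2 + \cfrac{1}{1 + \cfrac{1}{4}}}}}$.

Using the convergent recurrence p_i = a_i*p_{i-1} + p_{i-2}, q_i = a_i*q_{i-1} + q_{i-2} with p_{-2}=0, p_{-1}=1, q_{-2}=1, q_{-1}=0:
  i=0: a_0=1, p_0 = 1*1 + 0 = 1, q_0 = 1*0 + 1 = 1.
  i=1: a_1=7, p_1 = 7*1 + 1 = 8, q_1 = 7*1 + 0 = 7.
  i=2: a_2=8, p_2 = 8*8 + 1 = 65, q_2 = 8*7 + 1 = 57.
  i=3: a_3=2, p_3 = 2*65 + 8 = 138, q_3 = 2*57 + 7 = 121.
  i=4: a_4=1, p_4 = 1*138 + 65 = 203, q_4 = 1*121 + 57 = 178.
  i=5: a_5=4, p_5 = 4*203 + 138 = 950, q_5 = 4*178 + 121 = 833.

1/1, 8/7, 65/57, 138/121, 203/178, 950/833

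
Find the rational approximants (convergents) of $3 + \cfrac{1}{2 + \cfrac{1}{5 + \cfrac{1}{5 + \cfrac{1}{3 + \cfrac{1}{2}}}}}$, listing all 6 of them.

3/1, 7/2, 38/11, 197/57, 629/182, 1455/421

Using the convergent recurrence p_i = a_i*p_{i-1} + p_{i-2}, q_i = a_i*q_{i-1} + q_{i-2} with p_{-2}=0, p_{-1}=1, q_{-2}=1, q_{-1}=0:
  i=0: a_0=3, p_0 = 3*1 + 0 = 3, q_0 = 3*0 + 1 = 1.
  i=1: a_1=2, p_1 = 2*3 + 1 = 7, q_1 = 2*1 + 0 = 2.
  i=2: a_2=5, p_2 = 5*7 + 3 = 38, q_2 = 5*2 + 1 = 11.
  i=3: a_3=5, p_3 = 5*38 + 7 = 197, q_3 = 5*11 + 2 = 57.
  i=4: a_4=3, p_4 = 3*197 + 38 = 629, q_4 = 3*57 + 11 = 182.
  i=5: a_5=2, p_5 = 2*629 + 197 = 1455, q_5 = 2*182 + 57 = 421.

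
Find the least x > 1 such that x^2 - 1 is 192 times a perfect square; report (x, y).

First expand sqrt(192) as a continued fraction. With x_i = (sqrt(192) + m_i)/d_i and (m_0, d_0) = (0, 1): a_0 = floor(sqrt(192)) = 13, since 13^2 = 169 <= 192 < 196 = 14^2.
Iterate m_{i+1} = d_i*a_i - m_i, d_{i+1} = (192 - m_{i+1}^2)/d_i, a_{i+1} = floor((a_0 + m_{i+1})/d_{i+1}):
  m_1 = 1*13 - 0 = 13, d_1 = (192 - 13^2)/1 = 23/1 = 23, a_1 = floor((13 + 13)/23) = 1.
  m_2 = 23*1 - 13 = 10, d_2 = (192 - 10^2)/23 = 92/23 = 4, a_2 = floor((13 + 10)/4) = 5.
  m_3 = 4*5 - 10 = 10, d_3 = (192 - 10^2)/4 = 92/4 = 23, a_3 = floor((13 + 10)/23) = 1.
  m_4 = 23*1 - 10 = 13, d_4 = (192 - 13^2)/23 = 23/23 = 1, a_4 = floor((13 + 13)/1) = 26.
  m_5 = 1*26 - 13 = 13, d_5 = (192 - 13^2)/1 = 23/1 = 23: (m_5, d_5) = (m_1, d_1) = (13, 23), so from here the quotients repeat a_1, ..., a_4; the period length is 4.
So sqrt(192) = [13; (1, 5, 1, 26)] with period length k = 4.
k is even, so the fundamental solution of x^2 - 192y^2 = 1 is (p_{k-1}, q_{k-1}) = (p_3, q_3); compute convergents through index 3.
Convergents (p_i = a_i*p_{i-1} + p_{i-2}, q_i = a_i*q_{i-1} + q_{i-2} with p_{-2}=0, p_{-1}=1, q_{-2}=1, q_{-1}=0):
  i=0: a_0=13, p_0 = 13*1 + 0 = 13, q_0 = 13*0 + 1 = 1.
  i=1: a_1=1, p_1 = 1*13 + 1 = 14, q_1 = 1*1 + 0 = 1.
  i=2: a_2=5, p_2 = 5*14 + 13 = 83, q_2 = 5*1 + 1 = 6.
  i=3: a_3=1, p_3 = 1*83 + 14 = 97, q_3 = 1*6 + 1 = 7.
Check: 97^2 - 192*7^2 = 9409 - 9408 = 1, so (x, y) = (97, 7) solves the equation, and by the theorem it is the least positive solution.

(x, y) = (97, 7)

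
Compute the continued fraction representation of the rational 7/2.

Run the Euclidean algorithm on 7 and 2; the successive quotients are the partial quotients a_0, a_1, ... (each step inverts the fractional part left over by the previous one):
  7 = 3*2 + 1, so a_0 = 3.
  2 = 2*1 + 0, so a_1 = 2.
The remainder reaches 0 after 2 divisions, so the expansion has 2 partial quotients, read off in order.

[3; 2]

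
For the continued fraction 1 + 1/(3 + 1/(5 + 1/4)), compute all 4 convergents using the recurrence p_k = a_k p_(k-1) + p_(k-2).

Using the convergent recurrence p_i = a_i*p_{i-1} + p_{i-2}, q_i = a_i*q_{i-1} + q_{i-2} with p_{-2}=0, p_{-1}=1, q_{-2}=1, q_{-1}=0:
  i=0: a_0=1, p_0 = 1*1 + 0 = 1, q_0 = 1*0 + 1 = 1.
  i=1: a_1=3, p_1 = 3*1 + 1 = 4, q_1 = 3*1 + 0 = 3.
  i=2: a_2=5, p_2 = 5*4 + 1 = 21, q_2 = 5*3 + 1 = 16.
  i=3: a_3=4, p_3 = 4*21 + 4 = 88, q_3 = 4*16 + 3 = 67.

1/1, 4/3, 21/16, 88/67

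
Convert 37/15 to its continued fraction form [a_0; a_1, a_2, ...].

Run the Euclidean algorithm on 37 and 15; the successive quotients are the partial quotients a_0, a_1, ... (each step inverts the fractional part left over by the previous one):
  37 = 2*15 + 7, so a_0 = 2.
  15 = 2*7 + 1, so a_1 = 2.
  7 = 7*1 + 0, so a_2 = 7.
The remainder reaches 0 after 3 divisions, so the expansion has 3 partial quotients, read off in order.

[2; 2, 7]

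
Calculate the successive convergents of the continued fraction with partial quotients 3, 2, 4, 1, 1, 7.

3/1, 7/2, 31/9, 38/11, 69/20, 521/151

Using the convergent recurrence p_i = a_i*p_{i-1} + p_{i-2}, q_i = a_i*q_{i-1} + q_{i-2} with p_{-2}=0, p_{-1}=1, q_{-2}=1, q_{-1}=0:
  i=0: a_0=3, p_0 = 3*1 + 0 = 3, q_0 = 3*0 + 1 = 1.
  i=1: a_1=2, p_1 = 2*3 + 1 = 7, q_1 = 2*1 + 0 = 2.
  i=2: a_2=4, p_2 = 4*7 + 3 = 31, q_2 = 4*2 + 1 = 9.
  i=3: a_3=1, p_3 = 1*31 + 7 = 38, q_3 = 1*9 + 2 = 11.
  i=4: a_4=1, p_4 = 1*38 + 31 = 69, q_4 = 1*11 + 9 = 20.
  i=5: a_5=7, p_5 = 7*69 + 38 = 521, q_5 = 7*20 + 11 = 151.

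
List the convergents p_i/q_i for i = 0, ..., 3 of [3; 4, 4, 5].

Using the convergent recurrence p_i = a_i*p_{i-1} + p_{i-2}, q_i = a_i*q_{i-1} + q_{i-2} with p_{-2}=0, p_{-1}=1, q_{-2}=1, q_{-1}=0:
  i=0: a_0=3, p_0 = 3*1 + 0 = 3, q_0 = 3*0 + 1 = 1.
  i=1: a_1=4, p_1 = 4*3 + 1 = 13, q_1 = 4*1 + 0 = 4.
  i=2: a_2=4, p_2 = 4*13 + 3 = 55, q_2 = 4*4 + 1 = 17.
  i=3: a_3=5, p_3 = 5*55 + 13 = 288, q_3 = 5*17 + 4 = 89.

3/1, 13/4, 55/17, 288/89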